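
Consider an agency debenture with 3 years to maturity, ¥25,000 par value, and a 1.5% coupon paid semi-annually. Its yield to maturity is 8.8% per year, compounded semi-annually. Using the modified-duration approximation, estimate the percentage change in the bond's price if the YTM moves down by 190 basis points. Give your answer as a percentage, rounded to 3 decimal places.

Periodic yield y = 0.044. Modified duration first:
  t   CF        PV=CF/(1+0.044)^t    t·PV
  1       187.50       179.5977       179.5977
  2       187.50       172.0284       344.0569
  3       187.50       164.7782       494.3346
  4       187.50       157.8335       631.3341
  5       187.50       151.1815       755.9077
  6    25,187.50    19,452.7978   116,716.7865
  Σ                 20,278.2172   119,122.0176
P = 20,278.2172; D_Mac = 5.87438 half-year periods = 2.93719 yrs; D_mod = 2.93719/(1+0.044) = 2.81340 yrs.
ΔP/P ≈ -D_mod · Δy = -2.81340 × (-0.019) = +0.053455 = +5.3455%.

+5.345%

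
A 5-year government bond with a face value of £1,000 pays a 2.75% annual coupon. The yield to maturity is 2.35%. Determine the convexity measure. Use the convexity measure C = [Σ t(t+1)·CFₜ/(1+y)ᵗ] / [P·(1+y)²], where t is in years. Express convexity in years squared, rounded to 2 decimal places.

With y = 0.0235:
  t   CF        PV=CF/(1+0.0235)^t    t·PV        t(t+1)·PV
  1        27.50        26.8686        26.8686          53.7372
  2        27.50        26.2517        52.5033         157.5100
  3        27.50        25.6489        76.9468         307.7871
  4        27.50        25.0600       100.2401         501.2003
  5     1,027.50       914.8346     4,574.1731      27,445.0389
  Σ                  1,018.6638     4,830.7319      28,465.2735
P = 1,018.6638.
Convexity = Σ t(t+1)·PV / [P·(1+y)²] = 28,465.2735 / (1,018.6638 × 1.047552) = 26.67527.

26.68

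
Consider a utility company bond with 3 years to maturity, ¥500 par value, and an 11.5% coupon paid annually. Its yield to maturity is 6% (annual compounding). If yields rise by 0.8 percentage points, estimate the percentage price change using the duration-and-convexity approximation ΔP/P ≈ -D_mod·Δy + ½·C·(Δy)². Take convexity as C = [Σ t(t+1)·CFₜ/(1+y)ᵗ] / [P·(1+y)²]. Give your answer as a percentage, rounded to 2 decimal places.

With y = 0.06:
  t   CF        PV=CF/(1+0.06)^t    t·PV        t(t+1)·PV
  1        57.50        54.2453        54.2453         108.4906
  2        57.50        51.1748       102.3496         307.0488
  3       557.50       468.0878     1,404.2633       5,617.0530
  Σ                    573.5078     1,560.8581       6,032.5923
P = 573.5078; D_Mac = 2.72160 yrs; D_mod = 2.56755 yrs; C = 9.36166.
Duration effect: -2.56755 × (+0.008) = -0.020540
Convexity effect: 0.5 × 9.36166 × (0.008)² = +0.0002996
ΔP/P ≈ -0.020540 + 0.0002996 = -0.020241 = -2.0241%.

-2.02%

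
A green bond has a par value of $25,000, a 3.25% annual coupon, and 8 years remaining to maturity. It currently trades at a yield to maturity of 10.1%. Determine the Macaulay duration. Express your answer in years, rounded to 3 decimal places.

6.913 years

Periodic yield y = 0.101. Discount each cash flow and weight by its year:
  t   CF        PV=CF/(1+0.101)^t    t·PV
  1       812.50       737.9655       737.9655
  2       812.50       670.2684     1,340.5368
  3       812.50       608.7815     1,826.3444
  4       812.50       552.9350     2,211.7401
  5       812.50       502.2116     2,511.0582
  6       812.50       456.1414     2,736.8482
  7       812.50       414.2973     2,900.0813
  8    25,812.50    11,954.5028    95,636.0222
  Σ                 15,897.1034   109,900.5966
Price P = Σ PV = 15,897.1034.
Macaulay duration = Σ(t·PV) / P = 109,900.5966 / 15,897.1034 = 6.91325 years.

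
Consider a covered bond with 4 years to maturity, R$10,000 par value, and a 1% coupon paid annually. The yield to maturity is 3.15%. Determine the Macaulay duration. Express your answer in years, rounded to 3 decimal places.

Periodic yield y = 0.0315. Discount each cash flow and weight by its year:
  t   CF        PV=CF/(1+0.0315)^t    t·PV
  1       100.00        96.9462        96.9462
  2       100.00        93.9856       187.9713
  3       100.00        91.1155       273.3465
  4    10,100.00     8,921.6349    35,686.5394
  Σ                  9,203.6822    36,244.8034
Price P = Σ PV = 9,203.6822.
Macaulay duration = Σ(t·PV) / P = 36,244.8034 / 9,203.6822 = 3.93808 years.

3.938 years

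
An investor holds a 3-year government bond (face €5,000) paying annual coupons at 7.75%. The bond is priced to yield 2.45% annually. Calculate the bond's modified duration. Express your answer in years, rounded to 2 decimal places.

2.74 years

Periodic yield y = 0.0245. First find Macaulay duration:
  t   CF        PV=CF/(1+0.0245)^t    t·PV
  1       387.50       378.2333       378.2333
  2       387.50       369.1882       738.3763
  3     5,387.50     5,010.1577    15,030.4731
  Σ                  5,757.5791    16,147.0827
P = 5,757.5791; Macaulay duration = 16,147.0827 / 5,757.5791 = 2.80449 years.
Modified duration = D_Mac / (1 + y) = 2.80449 / 1.0245 = 2.73742 years.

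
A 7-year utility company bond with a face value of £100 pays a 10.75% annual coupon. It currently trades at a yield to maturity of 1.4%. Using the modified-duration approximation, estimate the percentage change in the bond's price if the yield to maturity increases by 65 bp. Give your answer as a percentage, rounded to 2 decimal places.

-3.63%

Periodic yield y = 0.014. Modified duration first:
  t   CF        PV=CF/(1+0.014)^t    t·PV
  1        10.75        10.6016        10.6016
  2        10.75        10.4552        20.9104
  3        10.75        10.3109        30.9326
  4        10.75        10.1685        40.6740
  5        10.75        10.0281        50.1405
  6        10.75         9.8896        59.3379
  7       110.75       100.4796       703.3574
  Σ                    161.9335       915.9543
P = 161.9335; D_Mac = 5.65636 yrs; D_mod = 5.65636/(1+0.014) = 5.57826 yrs.
ΔP/P ≈ -D_mod · Δy = -5.57826 × (+0.0065) = -0.036259 = -3.6259%.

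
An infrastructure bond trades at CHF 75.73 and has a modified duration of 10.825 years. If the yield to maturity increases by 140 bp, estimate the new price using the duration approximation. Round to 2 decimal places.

CHF 64.25

Duration approximation: ΔP/P ≈ -D_mod · Δy = -10.825 × (+0.014) = -0.151550.
New price ≈ 75.73 × (1 - 0.151550) = 64.2531185.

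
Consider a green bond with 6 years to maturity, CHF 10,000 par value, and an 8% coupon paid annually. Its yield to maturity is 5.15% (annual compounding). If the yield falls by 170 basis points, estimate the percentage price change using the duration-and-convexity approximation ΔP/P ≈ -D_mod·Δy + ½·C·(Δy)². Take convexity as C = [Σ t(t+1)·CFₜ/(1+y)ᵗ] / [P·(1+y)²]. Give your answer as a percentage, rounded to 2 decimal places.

+8.62%

With y = 0.0515:
  t   CF        PV=CF/(1+0.0515)^t    t·PV        t(t+1)·PV
  1       800.00       760.8179       760.8179       1,521.6358
  2       800.00       723.5548     1,447.1096       4,341.3288
  3       800.00       688.1168     2,064.3504       8,257.4015
  4       800.00       654.4144     2,617.6578      13,088.2890
  5       800.00       622.3628     3,111.8138      18,670.8830
  6    10,800.00     7,990.3921    47,942.3528     335,596.4698
  Σ                 11,439.6588    57,944.1023     381,476.0078
P = 11,439.6588; D_Mac = 5.06519 yrs; D_mod = 4.81711 yrs; C = 30.16030.
Duration effect: -4.81711 × (-0.017) = +0.081891
Convexity effect: 0.5 × 30.16030 × (-0.017)² = +0.0043582
ΔP/P ≈ +0.081891 + 0.0043582 = +0.086249 = +8.6249%.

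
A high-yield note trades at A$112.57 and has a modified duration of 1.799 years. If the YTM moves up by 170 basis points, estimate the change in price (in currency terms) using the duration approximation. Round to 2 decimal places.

-A$3.44

Duration approximation: ΔP/P ≈ -D_mod · Δy = -1.799 × (+0.017) = -0.030583.
ΔP ≈ 112.57 × (-0.030583) = -3.44272831.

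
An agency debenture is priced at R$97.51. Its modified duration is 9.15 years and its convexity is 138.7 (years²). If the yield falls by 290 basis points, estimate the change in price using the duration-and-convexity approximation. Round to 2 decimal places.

+R$31.56

Duration effect: -D_mod·Δy = -9.15 × (-0.029) = +0.265350
Convexity effect: ½·C·(Δy)² = 0.5 × 138.7 × (-0.029)² = +0.05832335
ΔP/P ≈ +0.265350 + 0.05832335 = +0.32367335
ΔP ≈ 97.51 × (+0.32367335) = +31.5613883585.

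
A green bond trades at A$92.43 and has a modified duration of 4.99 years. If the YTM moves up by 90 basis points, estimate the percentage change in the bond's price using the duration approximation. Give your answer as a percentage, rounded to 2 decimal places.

Duration approximation: ΔP/P ≈ -D_mod · Δy = -4.99 × (+0.009) = -0.044910.
As a percentage: -4.4910%.

-4.49%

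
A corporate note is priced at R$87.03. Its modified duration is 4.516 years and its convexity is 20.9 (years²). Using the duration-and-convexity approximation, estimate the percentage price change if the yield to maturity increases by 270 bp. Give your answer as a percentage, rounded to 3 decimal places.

-11.431%

Duration effect: -D_mod·Δy = -4.516 × (+0.027) = -0.121932
Convexity effect: ½·C·(Δy)² = 0.5 × 20.9 × (0.027)² = +0.00761805
ΔP/P ≈ -0.121932 + 0.00761805 = -0.11431395
= -11.431395%.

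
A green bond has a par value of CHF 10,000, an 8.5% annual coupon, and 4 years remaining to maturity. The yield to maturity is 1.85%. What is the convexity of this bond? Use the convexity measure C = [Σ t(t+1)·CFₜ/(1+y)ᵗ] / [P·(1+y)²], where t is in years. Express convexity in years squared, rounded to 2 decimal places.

16.75

With y = 0.0185:
  t   CF        PV=CF/(1+0.0185)^t    t·PV        t(t+1)·PV
  1       850.00       834.5606       834.5606       1,669.1213
  2       850.00       819.4017     1,638.8034       4,916.4102
  3       850.00       804.5181     2,413.5543       9,654.2173
  4    10,850.00    10,082.9034    40,331.6135     201,658.0673
  Σ                 12,541.3838    45,218.5318     217,897.8160
P = 12,541.3838.
Convexity = Σ t(t+1)·PV / [P·(1+y)²] = 217,897.8160 / (12,541.3838 × 1.037342) = 16.74886.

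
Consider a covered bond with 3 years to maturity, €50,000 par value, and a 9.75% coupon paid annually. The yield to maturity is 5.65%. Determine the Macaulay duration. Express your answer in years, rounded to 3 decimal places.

Periodic yield y = 0.0565. Discount each cash flow and weight by its year:
  t   CF        PV=CF/(1+0.0565)^t    t·PV
  1     4,875.00     4,614.2925     4,614.2925
  2     4,875.00     4,367.5272     8,735.0544
  3    54,875.00    46,533.5332   139,600.5997
  Σ                 55,515.3529   152,949.9465
Price P = Σ PV = 55,515.3529.
Macaulay duration = Σ(t·PV) / P = 152,949.9465 / 55,515.3529 = 2.75509 years.

2.755 years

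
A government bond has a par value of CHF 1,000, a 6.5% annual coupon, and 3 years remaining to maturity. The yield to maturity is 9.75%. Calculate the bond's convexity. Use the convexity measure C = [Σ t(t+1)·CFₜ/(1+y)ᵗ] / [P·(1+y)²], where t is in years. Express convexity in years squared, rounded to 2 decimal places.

9.13

With y = 0.0975:
  t   CF        PV=CF/(1+0.0975)^t    t·PV        t(t+1)·PV
  1        65.00        59.2255        59.2255         118.4510
  2        65.00        53.9640       107.9280         323.7841
  3     1,065.00       805.6307     2,416.8922       9,667.5687
  Σ                    918.8203     2,584.0457      10,109.8039
P = 918.8203.
Convexity = Σ t(t+1)·PV / [P·(1+y)²] = 10,109.8039 / (918.8203 × 1.204506) = 9.13489.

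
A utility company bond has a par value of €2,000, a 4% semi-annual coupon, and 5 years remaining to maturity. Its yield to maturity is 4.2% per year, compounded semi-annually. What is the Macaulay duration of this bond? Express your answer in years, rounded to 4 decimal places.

Periodic yield y = 0.021. Discount each cash flow and weight by its period:
  t   CF        PV=CF/(1+0.021)^t    t·PV
  1        40.00        39.1773        39.1773
  2        40.00        38.3715        76.7430
  3        40.00        37.5822       112.7467
  4        40.00        36.8093       147.2370
  5        40.00        36.0522       180.2608
  6        40.00        35.3106       211.8638
  7        40.00        34.5844       242.0905
  8        40.00        33.8730       270.9842
  9        40.00        33.1763       298.5869
  10    2,040.00     1,657.1917    16,571.9169
  Σ                  1,982.1285    18,151.6072
Price P = Σ PV = 1,982.1285.
Macaulay duration = Σ(t·PV) / P = 18,151.6072 / 1,982.1285 = 9.15763 half-year periods.
In years: 9.15763 / 2 = 4.57882 years.

4.5788 years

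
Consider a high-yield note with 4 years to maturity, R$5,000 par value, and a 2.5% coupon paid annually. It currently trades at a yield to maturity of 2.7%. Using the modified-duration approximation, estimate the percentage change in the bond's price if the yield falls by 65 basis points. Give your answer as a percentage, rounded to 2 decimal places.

Periodic yield y = 0.027. Modified duration first:
  t   CF        PV=CF/(1+0.027)^t    t·PV
  1       125.00       121.7137       121.7137
  2       125.00       118.5139       237.0277
  3       125.00       115.3981       346.1943
  4     5,125.00     4,606.9351    18,427.7404
  Σ                  4,962.5608    19,132.6762
P = 4,962.5608; D_Mac = 3.85540 yrs; D_mod = 3.85540/(1+0.027) = 3.75404 yrs.
ΔP/P ≈ -D_mod · Δy = -3.75404 × (-0.0065) = +0.024401 = +2.4401%.

+2.44%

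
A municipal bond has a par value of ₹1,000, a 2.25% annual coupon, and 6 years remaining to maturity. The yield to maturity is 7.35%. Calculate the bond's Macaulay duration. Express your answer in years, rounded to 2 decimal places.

Periodic yield y = 0.0735. Discount each cash flow and weight by its year:
  t   CF        PV=CF/(1+0.0735)^t    t·PV
  1        22.50        20.9595        20.9595
  2        22.50        19.5244        39.0489
  3        22.50        18.1876        54.5629
  4        22.50        16.9424        67.7695
  5        22.50        15.7824        78.9119
  6     1,022.50       668.1147     4,008.6882
  Σ                    759.5110     4,269.9408
Price P = Σ PV = 759.5110.
Macaulay duration = Σ(t·PV) / P = 4,269.9408 / 759.5110 = 5.62196 years.

5.62 years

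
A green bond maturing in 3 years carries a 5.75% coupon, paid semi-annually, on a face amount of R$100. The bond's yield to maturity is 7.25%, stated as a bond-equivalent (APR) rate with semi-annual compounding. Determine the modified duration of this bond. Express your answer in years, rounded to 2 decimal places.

2.70 years

Periodic yield y = 0.03625. First find Macaulay duration:
  t   CF        PV=CF/(1+0.03625)^t    t·PV
  1        2.875         2.7744         2.7744
  2        2.875         2.6774         5.3547
  3        2.875         2.5837         7.7511
  4        2.875         2.4933         9.9733
  5        2.875         2.4061        12.0305
  6      102.875        83.0850       498.5100
  Σ                     96.0199       536.3941
P = 96.0199; Macaulay duration = 536.3941 / 96.0199 = 5.58628 half-year periods = 2.79314 years.
Modified duration = D_Mac / (1 + y) = 2.79314 / 1.03625 = 2.69543 years.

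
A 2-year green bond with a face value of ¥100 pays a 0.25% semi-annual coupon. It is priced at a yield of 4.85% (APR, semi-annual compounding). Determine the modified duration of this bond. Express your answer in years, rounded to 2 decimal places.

Periodic yield y = 0.02425. First find Macaulay duration:
  t   CF        PV=CF/(1+0.02425)^t    t·PV
  1        0.125         0.1220         0.1220
  2        0.125         0.1192         0.2383
  3        0.125         0.1163         0.3490
  4      100.125        90.9743       363.8971
  Σ                     91.3318       364.6065
P = 91.3318; Macaulay duration = 364.6065 / 91.3318 = 3.99211 half-year periods = 1.99605 years.
Modified duration = D_Mac / (1 + y) = 1.99605 / 1.02425 = 1.94880 years.

1.95 years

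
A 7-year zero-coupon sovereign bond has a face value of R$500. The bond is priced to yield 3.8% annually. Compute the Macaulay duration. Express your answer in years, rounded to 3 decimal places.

7.000 years

A zero-coupon bond has a single cash flow at maturity, so its Macaulay duration equals its maturity: 7 years.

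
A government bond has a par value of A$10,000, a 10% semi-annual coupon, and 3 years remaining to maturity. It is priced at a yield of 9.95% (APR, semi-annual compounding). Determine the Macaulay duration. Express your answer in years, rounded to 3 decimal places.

Periodic yield y = 0.04975. Discount each cash flow and weight by its period:
  t   CF        PV=CF/(1+0.04975)^t    t·PV
  1       500.00       476.3039       476.3039
  2       500.00       453.7308       907.4616
  3       500.00       432.2275     1,296.6824
  4       500.00       411.7432     1,646.9729
  5       500.00       392.2298     1,961.1490
  6    10,500.00     7,846.4642    47,078.7854
  Σ                 10,012.6994    53,367.3551
Price P = Σ PV = 10,012.6994.
Macaulay duration = Σ(t·PV) / P = 53,367.3551 / 10,012.6994 = 5.32997 half-year periods.
In years: 5.32997 / 2 = 2.66498 years.

2.665 years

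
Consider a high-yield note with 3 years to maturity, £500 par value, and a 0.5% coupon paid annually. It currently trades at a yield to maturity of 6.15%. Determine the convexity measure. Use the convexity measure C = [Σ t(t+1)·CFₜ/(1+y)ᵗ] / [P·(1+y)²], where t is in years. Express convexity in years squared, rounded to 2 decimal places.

10.57

With y = 0.0615:
  t   CF        PV=CF/(1+0.0615)^t    t·PV        t(t+1)·PV
  1         2.50         2.3552         2.3552           4.7103
  2         2.50         2.2187         4.4374          13.3122
  3       502.50       420.1226     1,260.3679       5,041.4715
  Σ                    424.6965     1,267.1604       5,059.4941
P = 424.6965.
Convexity = Σ t(t+1)·PV / [P·(1+y)²] = 5,059.4941 / (424.6965 × 1.126782) = 10.57276.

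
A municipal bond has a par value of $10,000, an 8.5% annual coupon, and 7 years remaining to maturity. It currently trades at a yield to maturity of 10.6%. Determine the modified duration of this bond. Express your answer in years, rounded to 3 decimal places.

4.943 years

Periodic yield y = 0.106. First find Macaulay duration:
  t   CF        PV=CF/(1+0.106)^t    t·PV
  1       850.00       768.5353       768.5353
  2       850.00       694.8782     1,389.7564
  3       850.00       628.2804     1,884.8413
  4       850.00       568.0655     2,272.2620
  5       850.00       513.6216     2,568.1081
  6       850.00       464.3957     2,786.3740
  7    10,850.00     5,359.7416    37,518.1909
  Σ                  8,997.5182    49,188.0680
P = 8,997.5182; Macaulay duration = 49,188.0680 / 8,997.5182 = 5.46685 years.
Modified duration = D_Mac / (1 + y) = 5.46685 / 1.106 = 4.94290 years.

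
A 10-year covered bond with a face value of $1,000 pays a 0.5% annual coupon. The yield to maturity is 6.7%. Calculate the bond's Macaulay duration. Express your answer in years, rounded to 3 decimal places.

Periodic yield y = 0.067. Discount each cash flow and weight by its year:
  t   CF        PV=CF/(1+0.067)^t    t·PV
  1         5.00         4.6860         4.6860
  2         5.00         4.3918         8.7836
  3         5.00         4.1160        12.3480
  4         5.00         3.8576        15.4302
  5         5.00         3.6153        18.0766
  6         5.00         3.3883        20.3299
  7         5.00         3.1756        22.2289
  8         5.00         2.9761        23.8092
  9         5.00         2.7893        25.1034
  10    1,005.00       525.4385     5,254.3847
  Σ                    558.4345     5,405.1806
Price P = Σ PV = 558.4345.
Macaulay duration = Σ(t·PV) / P = 5,405.1806 / 558.4345 = 9.67917 years.

9.679 years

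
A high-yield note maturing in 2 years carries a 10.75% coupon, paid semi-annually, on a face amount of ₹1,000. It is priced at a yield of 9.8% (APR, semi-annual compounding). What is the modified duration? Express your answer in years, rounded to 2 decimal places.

Periodic yield y = 0.049. First find Macaulay duration:
  t   CF        PV=CF/(1+0.049)^t    t·PV
  1        53.75        51.2393        51.2393
  2        53.75        48.8458        97.6917
  3        53.75        46.5642       139.6926
  4     1,053.75       870.2332     3,480.9327
  Σ                  1,016.8825     3,769.5562
P = 1,016.8825; Macaulay duration = 3,769.5562 / 1,016.8825 = 3.70697 half-year periods = 1.85349 years.
Modified duration = D_Mac / (1 + y) = 1.85349 / 1.049 = 1.76691 years.

1.77 years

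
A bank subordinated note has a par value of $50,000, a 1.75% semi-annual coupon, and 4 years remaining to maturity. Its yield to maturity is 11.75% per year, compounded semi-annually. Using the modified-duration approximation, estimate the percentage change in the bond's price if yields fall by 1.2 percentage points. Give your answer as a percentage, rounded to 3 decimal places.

Periodic yield y = 0.05875. Modified duration first:
  t   CF        PV=CF/(1+0.05875)^t    t·PV
  1       437.50       413.2231       413.2231
  2       437.50       390.2934       780.5868
  3       437.50       368.6360     1,105.9081
  4       437.50       348.1804     1,392.7217
  5       437.50       328.8599     1,644.2996
  6       437.50       310.6115     1,863.6689
  7       437.50       293.3757     2,053.6297
  8    50,437.50    31,945.2407   255,561.9259
  Σ                 34,398.4208   264,815.9639
P = 34,398.4208; D_Mac = 7.69849 half-year periods = 3.84925 yrs; D_mod = 3.84925/(1+0.05875) = 3.63565 yrs.
ΔP/P ≈ -D_mod · Δy = -3.63565 × (-0.012) = +0.043628 = +4.3628%.

+4.363%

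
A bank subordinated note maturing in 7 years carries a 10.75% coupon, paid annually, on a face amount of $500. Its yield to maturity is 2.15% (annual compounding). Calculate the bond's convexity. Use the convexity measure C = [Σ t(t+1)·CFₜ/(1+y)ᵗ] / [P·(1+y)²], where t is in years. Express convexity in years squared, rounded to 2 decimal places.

With y = 0.0215:
  t   CF        PV=CF/(1+0.0215)^t    t·PV        t(t+1)·PV
  1        53.75        52.6187        52.6187         105.2374
  2        53.75        51.5112       103.0224         309.0672
  3        53.75        50.4270       151.2811         605.1243
  4        53.75        49.3657       197.4627         987.3133
  5        53.75        48.3266       241.6332       1,449.7992
  6        53.75        47.3095       283.8569       1,986.9985
  7       553.75       477.1392     3,339.9747      26,719.7979
  Σ                    776.6980     4,369.8497      32,163.3379
P = 776.6980.
Convexity = Σ t(t+1)·PV / [P·(1+y)²] = 32,163.3379 / (776.6980 × 1.043462) = 39.68553.

39.69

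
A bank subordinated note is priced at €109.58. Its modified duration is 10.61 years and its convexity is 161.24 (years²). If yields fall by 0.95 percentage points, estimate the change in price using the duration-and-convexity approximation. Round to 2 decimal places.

Duration effect: -D_mod·Δy = -10.61 × (-0.0095) = +0.100795
Convexity effect: ½·C·(Δy)² = 0.5 × 161.24 × (-0.0095)² = +0.007275955
ΔP/P ≈ +0.100795 + 0.007275955 = +0.108070955
ΔP ≈ 109.58 × (+0.108070955) = +11.8424152489.

+€11.84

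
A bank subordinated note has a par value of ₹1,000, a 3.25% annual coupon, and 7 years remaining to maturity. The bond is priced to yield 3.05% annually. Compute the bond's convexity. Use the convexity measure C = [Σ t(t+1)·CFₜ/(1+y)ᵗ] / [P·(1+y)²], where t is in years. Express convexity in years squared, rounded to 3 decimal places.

46.517

With y = 0.0305:
  t   CF        PV=CF/(1+0.0305)^t    t·PV        t(t+1)·PV
  1        32.50        31.5381        31.5381          63.0762
  2        32.50        30.6046        61.2093         183.6279
  3        32.50        29.6988        89.0965         356.3860
  4        32.50        28.8198       115.2793         576.3965
  5        32.50        27.9668       139.8342         839.0052
  6        32.50        27.1391       162.8346       1,139.8421
  7     1,032.50       836.6698     5,856.6885      46,853.5082
  Σ                  1,012.4371     6,456.4805      50,011.8420
P = 1,012.4371.
Convexity = Σ t(t+1)·PV / [P·(1+y)²] = 50,011.8420 / (1,012.4371 × 1.061930) = 46.51669.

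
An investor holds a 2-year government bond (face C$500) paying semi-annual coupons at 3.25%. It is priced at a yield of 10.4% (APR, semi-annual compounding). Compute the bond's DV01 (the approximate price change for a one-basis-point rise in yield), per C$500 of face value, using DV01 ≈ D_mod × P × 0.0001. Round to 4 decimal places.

C$0.0809

Periodic yield y = 0.052.
  t   CF        PV=CF/(1+0.052)^t    t·PV
  1        8.125         7.7234         7.7234
  2        8.125         7.3416        14.6832
  3        8.125         6.9787        20.9362
  4      508.125       414.8658     1,659.4631
  Σ                    436.9095     1,702.8059
P = 436.9095; D_Mac = 3.89739 half-year periods = 1.94869 yrs; D_mod = 1.85237 yrs.
DV01 ≈ 1.85237 × 436.9095 × 0.0001 = 0.080932.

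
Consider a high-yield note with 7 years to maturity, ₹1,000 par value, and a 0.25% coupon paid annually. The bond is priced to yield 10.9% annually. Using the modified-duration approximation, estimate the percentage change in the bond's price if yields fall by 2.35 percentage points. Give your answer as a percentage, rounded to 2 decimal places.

+14.66%

Periodic yield y = 0.109. Modified duration first:
  t   CF        PV=CF/(1+0.109)^t    t·PV
  1         2.50         2.2543         2.2543
  2         2.50         2.0327         4.0654
  3         2.50         1.8329         5.4988
  4         2.50         1.6528         6.6111
  5         2.50         1.4903         7.4516
  6         2.50         1.3438         8.0631
  7     1,002.50       485.9186     3,401.4305
  Σ                    496.5255     3,435.3748
P = 496.5255; D_Mac = 6.91883 yrs; D_mod = 6.91883/(1+0.109) = 6.23880 yrs.
ΔP/P ≈ -D_mod · Δy = -6.23880 × (-0.0235) = +0.146612 = +14.6612%.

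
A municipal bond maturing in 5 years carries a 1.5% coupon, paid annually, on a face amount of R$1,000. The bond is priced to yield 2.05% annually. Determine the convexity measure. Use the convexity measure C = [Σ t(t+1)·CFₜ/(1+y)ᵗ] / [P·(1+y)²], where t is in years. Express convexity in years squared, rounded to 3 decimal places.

With y = 0.0205:
  t   CF        PV=CF/(1+0.0205)^t    t·PV        t(t+1)·PV
  1        15.00        14.6987        14.6987          29.3974
  2        15.00        14.4034        28.8068          86.4204
  3        15.00        14.1141        42.3422         169.3688
  4        15.00        13.8305        55.3222         276.6109
  5     1,015.00       917.0669     4,585.3343      27,512.0056
  Σ                    974.1136     4,726.5041      28,073.8031
P = 974.1136.
Convexity = Σ t(t+1)·PV / [P·(1+y)²] = 28,073.8031 / (974.1136 × 1.041420) = 27.67360.

27.674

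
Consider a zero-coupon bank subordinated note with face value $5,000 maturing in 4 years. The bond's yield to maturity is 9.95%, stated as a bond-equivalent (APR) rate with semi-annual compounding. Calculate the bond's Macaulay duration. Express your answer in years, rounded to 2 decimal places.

4.00 years

A zero-coupon bond has a single cash flow at maturity, so its Macaulay duration equals its maturity: 4 years.
(Equivalently: 8 semi-annual periods ÷ 2 = 4 years.)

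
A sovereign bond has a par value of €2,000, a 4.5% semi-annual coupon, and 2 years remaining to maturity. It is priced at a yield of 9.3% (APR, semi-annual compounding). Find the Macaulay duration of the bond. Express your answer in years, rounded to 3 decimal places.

1.932 years

Periodic yield y = 0.0465. Discount each cash flow and weight by its period:
  t   CF        PV=CF/(1+0.0465)^t    t·PV
  1        45.00        43.0005        43.0005
  2        45.00        41.0898        82.1796
  3        45.00        39.2640       117.7921
  4     2,045.00     1,705.0471     6,820.1884
  Σ                  1,828.4014     7,063.1606
Price P = Σ PV = 1,828.4014.
Macaulay duration = Σ(t·PV) / P = 7,063.1606 / 1,828.4014 = 3.86303 half-year periods.
In years: 3.86303 / 2 = 1.93151 years.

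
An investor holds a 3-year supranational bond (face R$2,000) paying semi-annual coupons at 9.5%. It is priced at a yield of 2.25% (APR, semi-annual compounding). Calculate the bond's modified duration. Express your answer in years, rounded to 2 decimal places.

Periodic yield y = 0.01125. First find Macaulay duration:
  t   CF        PV=CF/(1+0.01125)^t    t·PV
  1        95.00        93.9431        93.9431
  2        95.00        92.8980       185.7961
  3        95.00        91.8646       275.5937
  4        95.00        90.8426       363.3703
  5        95.00        89.8320       449.1599
  6     2,095.00     1,958.9927    11,753.9563
  Σ                  2,418.3730    13,121.8193
P = 2,418.3730; Macaulay duration = 13,121.8193 / 2,418.3730 = 5.42589 half-year periods = 2.71294 years.
Modified duration = D_Mac / (1 + y) = 2.71294 / 1.01125 = 2.68276 years.

2.68 years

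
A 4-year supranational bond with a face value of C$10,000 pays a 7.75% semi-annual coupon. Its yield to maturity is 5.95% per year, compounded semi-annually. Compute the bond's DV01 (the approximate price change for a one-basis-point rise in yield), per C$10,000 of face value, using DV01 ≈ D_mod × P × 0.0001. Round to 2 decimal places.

C$3.65

Periodic yield y = 0.02975.
  t   CF        PV=CF/(1+0.02975)^t    t·PV
  1       387.50       376.3049       376.3049
  2       387.50       365.4333       730.8666
  3       387.50       354.8757     1,064.6272
  4       387.50       344.6232     1,378.4928
  5       387.50       334.6669     1,673.3343
  6       387.50       324.9982     1,949.9890
  7       387.50       315.6088     2,209.2616
  8    10,387.50     8,215.9281    65,727.4251
  Σ                 10,632.4391    75,110.3014
P = 10,632.4391; D_Mac = 7.06426 half-year periods = 3.53213 yrs; D_mod = 3.43008 yrs.
DV01 ≈ 3.43008 × 10,632.4391 × 0.0001 = 3.647016.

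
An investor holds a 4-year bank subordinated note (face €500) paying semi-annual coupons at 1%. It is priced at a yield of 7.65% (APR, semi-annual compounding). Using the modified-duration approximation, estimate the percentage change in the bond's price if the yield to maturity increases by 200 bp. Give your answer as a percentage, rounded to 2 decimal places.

-7.55%

Periodic yield y = 0.03825. Modified duration first:
  t   CF        PV=CF/(1+0.03825)^t    t·PV
  1         2.50         2.4079         2.4079
  2         2.50         2.3192         4.6384
  3         2.50         2.2337         6.7012
  4         2.50         2.1515         8.6058
  5         2.50         2.0722        10.3610
  6         2.50         1.9959        11.9751
  7         2.50         1.9223        13.4563
  8       502.50       372.1522     2,977.2173
  Σ                    387.2548     3,035.3630
P = 387.2548; D_Mac = 7.83815 half-year periods = 3.91908 yrs; D_mod = 3.91908/(1+0.03825) = 3.77469 yrs.
ΔP/P ≈ -D_mod · Δy = -3.77469 × (+0.02) = -0.075494 = -7.5494%.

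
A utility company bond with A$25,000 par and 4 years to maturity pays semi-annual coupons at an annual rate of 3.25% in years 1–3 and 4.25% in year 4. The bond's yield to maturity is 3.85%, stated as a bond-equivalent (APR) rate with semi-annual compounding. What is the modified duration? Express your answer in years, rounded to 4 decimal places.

Periodic yield y = 0.01925. First find Macaulay duration:
  t   CF        PV=CF/(1+0.01925)^t    t·PV
  1       406.25       398.5774       398.5774
  2       406.25       391.0497       782.0994
  3       406.25       383.6641     1,150.9924
  4       406.25       376.4181     1,505.6724
  5       406.25       369.3089     1,846.5445
  6       406.25       362.3340     2,174.0038
  7       531.25       464.8725     3,254.1078
  8    25,531.25    21,919.2817   175,354.2532
  Σ                 24,665.5064   186,466.2510
P = 24,665.5064; Macaulay duration = 186,466.2510 / 24,665.5064 = 7.55980 half-year periods = 3.77990 years.
Modified duration = D_Mac / (1 + y) = 3.77990 / 1.01925 = 3.70851 years.

3.7085 years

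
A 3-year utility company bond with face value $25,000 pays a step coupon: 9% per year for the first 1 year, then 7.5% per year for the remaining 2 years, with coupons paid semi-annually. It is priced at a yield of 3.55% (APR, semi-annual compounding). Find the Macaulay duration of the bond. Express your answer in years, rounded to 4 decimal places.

Periodic yield y = 0.01775. Discount each cash flow and weight by its period:
  t   CF        PV=CF/(1+0.01775)^t    t·PV
  1     1,125.00     1,105.3795     1,105.3795
  2     1,125.00     1,086.1012     2,172.2024
  3       937.50       889.2993     2,667.8979
  4       937.50       873.7895     3,495.1581
  5       937.50       858.5503     4,292.7513
  6    25,937.50    23,338.9572   140,033.7433
  Σ                 28,152.0770   153,767.1324
Price P = Σ PV = 28,152.0770.
Macaulay duration = Σ(t·PV) / P = 153,767.1324 / 28,152.0770 = 5.46202 half-year periods.
In years: 5.46202 / 2 = 2.73101 years.

2.7310 years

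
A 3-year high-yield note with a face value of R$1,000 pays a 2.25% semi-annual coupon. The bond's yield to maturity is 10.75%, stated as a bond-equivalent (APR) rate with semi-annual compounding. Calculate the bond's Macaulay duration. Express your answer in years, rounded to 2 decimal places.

Periodic yield y = 0.05375. Discount each cash flow and weight by its period:
  t   CF        PV=CF/(1+0.05375)^t    t·PV
  1        11.25        10.6762        10.6762
  2        11.25        10.1316        20.2632
  3        11.25         9.6148        28.8444
  4        11.25         9.1244        36.4974
  5        11.25         8.6589        43.2947
  6     1,011.25       738.6403     4,431.8419
  Σ                    786.8461     4,571.4177
Price P = Σ PV = 786.8461.
Macaulay duration = Σ(t·PV) / P = 4,571.4177 / 786.8461 = 5.80980 half-year periods.
In years: 5.80980 / 2 = 2.90490 years.

2.90 years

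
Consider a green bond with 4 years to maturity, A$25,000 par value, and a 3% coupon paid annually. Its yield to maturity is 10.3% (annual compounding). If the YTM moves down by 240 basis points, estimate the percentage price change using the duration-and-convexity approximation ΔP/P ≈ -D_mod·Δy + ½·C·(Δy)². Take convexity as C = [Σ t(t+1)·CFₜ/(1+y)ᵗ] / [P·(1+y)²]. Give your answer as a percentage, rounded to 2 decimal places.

+8.71%

With y = 0.103:
  t   CF        PV=CF/(1+0.103)^t    t·PV        t(t+1)·PV
  1       750.00       679.9637       679.9637       1,359.9275
  2       750.00       616.4676     1,232.9352       3,698.8055
  3       750.00       558.9008     1,676.7024       6,706.8095
  4    25,750.00    17,397.0329    69,588.1314     347,940.6571
  Σ                 19,252.3650    73,177.7327     359,706.1995
P = 19,252.3650; D_Mac = 3.80097 yrs; D_mod = 3.44603 yrs; C = 15.35723.
Duration effect: -3.44603 × (-0.024) = +0.082705
Convexity effect: 0.5 × 15.35723 × (-0.024)² = +0.0044229
ΔP/P ≈ +0.082705 + 0.0044229 = +0.087128 = +8.7128%.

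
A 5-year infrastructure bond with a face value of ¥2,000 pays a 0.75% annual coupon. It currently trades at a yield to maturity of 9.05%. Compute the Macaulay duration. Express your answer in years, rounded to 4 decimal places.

Periodic yield y = 0.0905. Discount each cash flow and weight by its year:
  t   CF        PV=CF/(1+0.0905)^t    t·PV
  1        15.00        13.7552        13.7552
  2        15.00        12.6136        25.2273
  3        15.00        11.5668        34.7005
  4        15.00        10.6069        42.4276
  5     2,015.00     1,306.6122     6,533.0609
  Σ                  1,355.1547     6,649.1714
Price P = Σ PV = 1,355.1547.
Macaulay duration = Σ(t·PV) / P = 6,649.1714 / 1,355.1547 = 4.90658 years.

4.9066 years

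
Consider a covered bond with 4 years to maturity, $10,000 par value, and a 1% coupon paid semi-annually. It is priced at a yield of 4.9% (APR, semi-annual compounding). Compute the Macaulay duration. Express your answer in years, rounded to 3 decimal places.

Periodic yield y = 0.0245. Discount each cash flow and weight by its period:
  t   CF        PV=CF/(1+0.0245)^t    t·PV
  1        50.00        48.8043        48.8043
  2        50.00        47.6372        95.2744
  3        50.00        46.4980       139.4939
  4        50.00        45.3860       181.5441
  5        50.00        44.3007       221.5033
  6        50.00        43.2412       259.4475
  7        50.00        42.2072       295.4502
  8    10,050.00     8,280.7631    66,246.1047
  Σ                  8,598.8377    67,487.6224
Price P = Σ PV = 8,598.8377.
Macaulay duration = Σ(t·PV) / P = 67,487.6224 / 8,598.8377 = 7.84846 half-year periods.
In years: 7.84846 / 2 = 3.92423 years.

3.924 years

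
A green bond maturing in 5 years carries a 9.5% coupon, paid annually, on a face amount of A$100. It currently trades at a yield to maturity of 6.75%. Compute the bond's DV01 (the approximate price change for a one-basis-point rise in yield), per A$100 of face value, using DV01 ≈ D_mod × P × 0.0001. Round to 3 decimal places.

A$0.044

Periodic yield y = 0.0675.
  t   CF        PV=CF/(1+0.0675)^t    t·PV
  1         9.50         8.8993         8.8993
  2         9.50         8.3366        16.6732
  3         9.50         7.8094        23.4283
  4         9.50         7.3156        29.2625
  5       109.50        78.9905       394.9524
  Σ                    111.3514       473.2157
P = 111.3514; D_Mac = 4.24975 yrs; D_mod = 3.98103 yrs.
DV01 ≈ 3.98103 × 111.3514 × 0.0001 = 0.044329.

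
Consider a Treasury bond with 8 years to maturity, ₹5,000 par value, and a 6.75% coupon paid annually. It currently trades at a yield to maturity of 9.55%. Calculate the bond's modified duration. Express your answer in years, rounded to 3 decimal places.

Periodic yield y = 0.0955. First find Macaulay duration:
  t   CF        PV=CF/(1+0.0955)^t    t·PV
  1       337.50       308.0785       308.0785
  2       337.50       281.2218       562.4436
  3       337.50       256.7064       770.1191
  4       337.50       234.3280       937.3121
  5       337.50       213.9005     1,069.5027
  6       337.50       195.2538     1,171.5228
  7       337.50       178.2326     1,247.6281
  8     5,337.50     2,572.9944    20,583.9548
  Σ                  4,240.7160    26,650.5617
P = 4,240.7160; Macaulay duration = 26,650.5617 / 4,240.7160 = 6.28445 years.
Modified duration = D_Mac / (1 + y) = 6.28445 / 1.0955 = 5.73660 years.

5.737 years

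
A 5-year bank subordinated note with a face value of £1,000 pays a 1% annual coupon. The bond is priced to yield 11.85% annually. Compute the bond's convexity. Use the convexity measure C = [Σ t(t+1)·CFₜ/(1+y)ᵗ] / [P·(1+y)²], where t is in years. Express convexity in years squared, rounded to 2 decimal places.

With y = 0.1185:
  t   CF        PV=CF/(1+0.1185)^t    t·PV        t(t+1)·PV
  1        10.00         8.9405         8.9405          17.8811
  2        10.00         7.9933        15.9867          47.9600
  3        10.00         7.1465        21.4394          85.7577
  4        10.00         6.3893        25.5574         127.7868
  5     1,010.00       576.9543     2,884.7716      17,308.6297
  Σ                    607.4240     2,956.6956      17,588.0153
P = 607.4240.
Convexity = Σ t(t+1)·PV / [P·(1+y)²] = 17,588.0153 / (607.4240 × 1.251042) = 23.14477.

23.14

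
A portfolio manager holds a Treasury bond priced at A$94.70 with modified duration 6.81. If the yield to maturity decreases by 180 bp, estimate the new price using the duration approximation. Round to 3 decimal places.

Duration approximation: ΔP/P ≈ -D_mod · Δy = -6.81 × (-0.018) = +0.122580.
New price ≈ 94.70 × (1 + 0.122580) = 106.308326.

A$106.308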